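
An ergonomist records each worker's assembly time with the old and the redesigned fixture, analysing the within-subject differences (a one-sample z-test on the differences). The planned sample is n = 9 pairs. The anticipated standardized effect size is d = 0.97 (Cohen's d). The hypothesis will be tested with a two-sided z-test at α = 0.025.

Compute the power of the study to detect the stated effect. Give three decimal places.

Noncentrality parameter: δ = d·√n = 0.97 × √9 = 2.9100
Critical value for a two-sided test at α = 0.025: z_{α/2} = 2.241.
Power = Φ(δ − 2.241) + Φ(−δ − 2.241) = Φ(0.669) + Φ(-5.151) = 0.7481 + 0.0000 = 0.7481.

Power ≈ 0.748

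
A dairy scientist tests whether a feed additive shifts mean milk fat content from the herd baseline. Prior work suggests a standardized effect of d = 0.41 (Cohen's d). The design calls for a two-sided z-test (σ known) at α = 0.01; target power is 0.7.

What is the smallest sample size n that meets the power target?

n = 58

Set Φ(δ − 2.576) = 0.7; then δ − 2.576 = Φ⁻¹(0.7) = 0.524, giving δ = 3.100.
(The Φ(−δ − z_{α/2}) term is vanishingly small for δ > 0 and is dropped in the standard sample-size formula.)
δ = d·√n ⇒ n = (δ/d)² = (3.100 / 0.41)² = 57.18.
Rounding up, n = 58.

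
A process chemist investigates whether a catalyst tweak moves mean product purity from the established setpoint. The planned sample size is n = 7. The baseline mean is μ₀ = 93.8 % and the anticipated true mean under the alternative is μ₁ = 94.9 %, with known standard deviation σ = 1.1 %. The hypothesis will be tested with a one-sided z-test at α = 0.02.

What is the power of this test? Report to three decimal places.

Power ≈ 0.723

Standardized effect: d = |μ₁ − μ₀| / σ = |94.9 − 93.8| / 1.1 = 1.0000
Noncentrality parameter: δ = d·√n = 1.0000 × √7 = 2.6458
One-sided α = 0.02 → critical value z_{0.02} = 2.054.
Power = Φ(δ − 2.054) = Φ(0.592) = 0.7231.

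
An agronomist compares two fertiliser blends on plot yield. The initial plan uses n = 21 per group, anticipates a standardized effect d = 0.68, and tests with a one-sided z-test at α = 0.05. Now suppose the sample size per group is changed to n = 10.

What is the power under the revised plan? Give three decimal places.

With n = 10 per group: δ = d·√(n/2) = 0.68 × √(10/2) = 1.5205. Critical value z_{0.05} = 1.645.
Revised power = Φ(δ − 1.645) = Φ(-0.124) = 0.4505.

Power ≈ 0.451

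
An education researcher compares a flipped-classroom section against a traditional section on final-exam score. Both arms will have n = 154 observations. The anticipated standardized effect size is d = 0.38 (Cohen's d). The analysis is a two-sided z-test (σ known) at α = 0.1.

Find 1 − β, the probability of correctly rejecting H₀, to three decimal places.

Noncentrality parameter: δ = d·√(n/2) = 0.38 × √(154/2) = 3.3345
Critical value for a two-sided test at α = 0.1: z_{α/2} = 1.645.
Power = Φ(δ − 1.645) + Φ(−δ − 1.645) = Φ(1.690) + Φ(-4.979) = 0.9545 + 0.0000 = 0.9545.

Power ≈ 0.954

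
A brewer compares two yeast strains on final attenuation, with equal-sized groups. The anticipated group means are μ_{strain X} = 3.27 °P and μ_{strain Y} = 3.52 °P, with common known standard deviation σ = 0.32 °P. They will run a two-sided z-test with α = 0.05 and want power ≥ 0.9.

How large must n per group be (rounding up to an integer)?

Standardized effect: d = |μ_{strain X} − μ_{strain Y}| / σ = |3.27 − 3.52| / 0.32 = 0.7812
For power 0.9 need Φ(δ − z_{0.025}) = 0.9, so δ = z_{0.025} + z_{0.10} = 1.960 + 1.282 = 3.242.
(Ignoring the negligible lower-tail rejection probability gives the usual closed-form inversion.)
δ = d·√(n/2) ⇒ n = 2(δ/d)² = 2 × (3.242 / 0.7812)² = 34.43.
Rounding up, n = 35 per group.

n = 35 per group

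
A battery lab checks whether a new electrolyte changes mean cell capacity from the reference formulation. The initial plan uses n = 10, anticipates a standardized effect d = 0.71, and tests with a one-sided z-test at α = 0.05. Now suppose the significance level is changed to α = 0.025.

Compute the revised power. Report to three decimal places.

Power ≈ 0.612

δ = d·√n = 0.71 × √10 = 2.2452 (unchanged). New critical value: z_{0.025} = 1.960.
Revised power = Φ(δ − 1.960) = Φ(0.285) = 0.6123.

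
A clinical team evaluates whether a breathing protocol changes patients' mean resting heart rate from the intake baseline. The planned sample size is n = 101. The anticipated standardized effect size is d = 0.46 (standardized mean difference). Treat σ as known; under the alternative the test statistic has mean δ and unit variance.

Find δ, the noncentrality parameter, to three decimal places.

δ ≈ 4.623

δ = d·√n = 0.46 × √101 = 4.6229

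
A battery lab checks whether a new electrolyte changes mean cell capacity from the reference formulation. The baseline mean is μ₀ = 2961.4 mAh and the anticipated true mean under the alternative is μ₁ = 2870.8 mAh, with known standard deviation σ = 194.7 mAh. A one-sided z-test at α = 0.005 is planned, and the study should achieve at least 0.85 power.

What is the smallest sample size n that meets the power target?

n = 61

Standardized effect: d = |μ₁ − μ₀| / σ = |2870.8 − 2961.4| / 194.7 = 0.4653
Set Φ(δ − 2.576) = 0.85; then δ − 2.576 = Φ⁻¹(0.85) = 1.036, giving δ = 3.612.
δ = d·√n ⇒ n = (δ/d)² = (3.612 / 0.4653)² = 60.26.
Rounding up, n = 61.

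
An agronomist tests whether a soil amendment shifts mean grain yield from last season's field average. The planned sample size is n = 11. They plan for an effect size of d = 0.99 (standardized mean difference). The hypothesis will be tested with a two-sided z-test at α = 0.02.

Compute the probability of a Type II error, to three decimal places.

β ≈ 0.169

Noncentrality parameter: δ = d·√n = 0.99 × √11 = 3.2835
Critical value for a two-sided test at α = 0.02: z_{α/2} = 2.326.
Power = Φ(δ − 2.326) + Φ(−δ − 2.326) = Φ(0.957) + Φ(-5.610) = 0.8307 + 0.0000 = 0.8307.
Type II error: β = 1 − power = 1 − 0.8307 = 0.1693.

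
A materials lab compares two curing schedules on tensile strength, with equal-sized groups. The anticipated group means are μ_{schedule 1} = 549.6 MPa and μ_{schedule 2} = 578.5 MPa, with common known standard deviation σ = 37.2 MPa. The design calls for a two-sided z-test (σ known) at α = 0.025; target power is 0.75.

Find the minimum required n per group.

n = 29 per group

Standardized effect: d = |μ_{schedule 1} − μ_{schedule 2}| / σ = |549.6 − 578.5| / 37.2 = 0.7769
For power 0.75 need Φ(δ − z_{0.0125}) = 0.75, so δ = z_{0.0125} + z_{0.25} = 2.241 + 0.674 = 2.916.
(For δ > 0 the lower-tail rejection region contributes negligibly to power, so the one-term inversion is standard.)
δ = d·√(n/2) ⇒ n = 2(δ/d)² = 2 × (2.916 / 0.7769)² = 28.17.
Rounding up, n = 29 per group.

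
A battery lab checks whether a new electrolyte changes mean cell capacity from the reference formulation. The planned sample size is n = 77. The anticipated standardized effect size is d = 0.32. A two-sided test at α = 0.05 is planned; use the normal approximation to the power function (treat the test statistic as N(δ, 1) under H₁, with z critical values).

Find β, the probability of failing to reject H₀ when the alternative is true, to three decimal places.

Noncentrality parameter: δ = d·√n = 0.32 × √77 = 2.8080
Critical value for a two-sided test at α = 0.05: z_{α/2} = 1.960.
Power = Φ(δ − 1.960) + Φ(−δ − 1.960) = Φ(0.848) + Φ(-4.768) = 0.8018 + 0.0000 = 0.8018.
Type II error: β = 1 − power = 1 − 0.8018 = 0.1982.

β ≈ 0.198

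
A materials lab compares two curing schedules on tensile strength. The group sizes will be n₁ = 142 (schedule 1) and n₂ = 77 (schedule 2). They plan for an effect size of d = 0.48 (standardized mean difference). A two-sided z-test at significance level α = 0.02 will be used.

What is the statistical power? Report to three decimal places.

Noncentrality parameter: δ = d / √(1/n₁ + 1/n₂) = 0.48 / √(1/142 + 1/77) = 3.3916
Two-sided α = 0.02 → critical value z_{0.01} = 2.326.
Power = Φ(δ − 2.326) + Φ(−δ − 2.326) = Φ(1.065) + Φ(-5.718) = 0.8566 + 0.0000 = 0.8566.

Power ≈ 0.857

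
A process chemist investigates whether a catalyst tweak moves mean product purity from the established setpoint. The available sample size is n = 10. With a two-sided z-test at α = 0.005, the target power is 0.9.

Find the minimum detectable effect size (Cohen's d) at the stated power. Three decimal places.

Need Φ(δ − 2.807) = 0.9, so δ = 2.807 + 1.282 = 4.089.
(Lower-tail contribution to power is negligible for δ > 0.)
δ = d·√n ⇒ d = δ/√n = 4.089/√10 = 1.2929.

d ≈ 1.293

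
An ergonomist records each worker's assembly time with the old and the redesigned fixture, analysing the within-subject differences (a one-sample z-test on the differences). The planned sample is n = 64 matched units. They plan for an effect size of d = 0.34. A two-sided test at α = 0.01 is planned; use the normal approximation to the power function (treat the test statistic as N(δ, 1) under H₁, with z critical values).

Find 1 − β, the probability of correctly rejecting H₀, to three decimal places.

Noncentrality parameter: δ = d·√n = 0.34 × √64 = 2.7200
Critical value for a two-sided test at α = 0.01: z_{α/2} = 2.576.
Power = Φ(δ − 2.576) + Φ(−δ − 2.576) = Φ(0.144) + Φ(-5.296) = 0.5573 + 0.0000 = 0.5573.

Power ≈ 0.557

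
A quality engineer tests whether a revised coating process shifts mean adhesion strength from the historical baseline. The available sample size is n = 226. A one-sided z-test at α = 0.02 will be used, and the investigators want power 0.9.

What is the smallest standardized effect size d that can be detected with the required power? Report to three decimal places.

Need Φ(δ − 2.054) = 0.9, so δ = 2.054 + 1.282 = 3.335.
δ = d·√n ⇒ d = δ/√n = 3.335/√226 = 0.2219.

d ≈ 0.222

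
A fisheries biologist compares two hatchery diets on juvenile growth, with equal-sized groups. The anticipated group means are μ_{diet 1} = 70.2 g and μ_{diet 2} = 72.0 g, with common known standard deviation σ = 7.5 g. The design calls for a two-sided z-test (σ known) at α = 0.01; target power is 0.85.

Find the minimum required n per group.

n = 454 per group

Standardized effect: d = |μ_{diet 1} − μ_{diet 2}| / σ = |70.2 − 72.0| / 7.5 = 0.2400
Set Φ(δ − 2.576) = 0.85; then δ − 2.576 = Φ⁻¹(0.85) = 1.036, giving δ = 3.612.
(For δ > 0 the lower-tail rejection region contributes negligibly to power, so the one-term inversion is standard.)
δ = d·√(n/2) ⇒ n = 2(δ/d)² = 2 × (3.612 / 0.2400)² = 453.07.
Round up to the next whole unit.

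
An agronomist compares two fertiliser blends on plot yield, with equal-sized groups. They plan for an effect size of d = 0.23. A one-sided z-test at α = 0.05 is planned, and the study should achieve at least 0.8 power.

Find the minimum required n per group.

n = 234 per group

For power 0.8 need Φ(δ − z_{0.05}) = 0.8, so δ = z_{0.05} + z_{0.20} = 1.645 + 0.842 = 2.486.
δ = d·√(n/2) ⇒ n = 2(δ/d)² = 2 × (2.486 / 0.23)² = 233.75.
Round up to the next whole unit.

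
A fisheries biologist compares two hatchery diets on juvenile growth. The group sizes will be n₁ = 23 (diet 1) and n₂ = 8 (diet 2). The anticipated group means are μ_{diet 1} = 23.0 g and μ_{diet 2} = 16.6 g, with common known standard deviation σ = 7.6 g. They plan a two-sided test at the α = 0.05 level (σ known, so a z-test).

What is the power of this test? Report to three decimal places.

Power ≈ 0.537

Standardized effect: d = |μ_{diet 1} − μ_{diet 2}| / σ = |23.0 − 16.6| / 7.6 = 0.8421
Noncentrality parameter: λ = d / √(1/n₁ + 1/n₂) = 0.8421 / √(1/23 + 1/8) = 2.0516
Two-sided α = 0.05 → critical value z_{0.025} = 1.960.
Power = Φ(λ − 1.960) + Φ(−λ − 1.960) = Φ(0.092) + Φ(-4.012) = 0.5365 + 0.0000 = 0.5365.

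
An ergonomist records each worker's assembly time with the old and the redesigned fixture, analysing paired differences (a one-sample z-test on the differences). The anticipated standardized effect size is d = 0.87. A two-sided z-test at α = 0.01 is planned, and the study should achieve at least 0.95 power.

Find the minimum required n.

n = 24

Set Φ(δ − 2.576) = 0.95; then δ − 2.576 = Φ⁻¹(0.95) = 1.645, giving δ = 4.221.
(The Φ(−δ − z_{α/2}) term is vanishingly small for δ > 0 and is dropped in the standard sample-size formula.)
δ = d·√n ⇒ n = (δ/d)² = (4.221 / 0.87)² = 23.54.
Round up to the next whole unit.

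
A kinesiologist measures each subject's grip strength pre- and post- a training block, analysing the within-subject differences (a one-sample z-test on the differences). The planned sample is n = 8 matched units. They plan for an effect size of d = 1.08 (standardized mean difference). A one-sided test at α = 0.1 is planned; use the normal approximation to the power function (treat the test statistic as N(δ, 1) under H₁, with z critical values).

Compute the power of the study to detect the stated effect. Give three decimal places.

Noncentrality parameter: δ = d·√n = 1.08 × √8 = 3.0547
Critical value for a one-sided test at α = 0.1: z_α = 1.282.
Power = Φ(δ − 1.282) = Φ(1.773) = 0.9619.

Power ≈ 0.962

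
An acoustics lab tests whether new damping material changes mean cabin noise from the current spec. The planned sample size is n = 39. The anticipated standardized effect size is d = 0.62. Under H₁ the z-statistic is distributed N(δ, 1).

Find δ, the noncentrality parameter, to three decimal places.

δ = d·√n = 0.62 × √39 = 3.8719

δ ≈ 3.872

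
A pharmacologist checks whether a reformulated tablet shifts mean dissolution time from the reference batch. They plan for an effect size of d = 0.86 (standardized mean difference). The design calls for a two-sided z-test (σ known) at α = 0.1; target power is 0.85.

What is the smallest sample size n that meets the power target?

Set Φ(δ − 1.645) = 0.85; then δ − 1.645 = Φ⁻¹(0.85) = 1.036, giving δ = 2.681.
(For δ > 0 the lower-tail rejection region contributes negligibly to power, so the one-term inversion is standard.)
δ = d·√n ⇒ n = (δ/d)² = (2.681 / 0.86)² = 9.72.
Rounding up, n = 10.

n = 10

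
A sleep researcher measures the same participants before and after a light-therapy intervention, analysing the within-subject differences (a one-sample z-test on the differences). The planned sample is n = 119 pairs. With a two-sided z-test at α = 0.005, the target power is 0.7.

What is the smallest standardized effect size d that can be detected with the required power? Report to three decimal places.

d ≈ 0.305

Need Φ(δ − 2.807) = 0.7, so δ = 2.807 + 0.524 = 3.331.
(Lower-tail contribution to power is negligible for δ > 0.)
δ = d·√n ⇒ d = δ/√n = 3.331/√119 = 0.3054.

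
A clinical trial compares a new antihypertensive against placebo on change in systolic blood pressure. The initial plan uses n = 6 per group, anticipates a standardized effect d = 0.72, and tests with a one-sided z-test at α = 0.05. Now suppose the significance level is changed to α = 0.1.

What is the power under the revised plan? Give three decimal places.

δ = d·√(n/2) = 0.72 × √(6/2) = 1.2471 (unchanged). New critical value: z_{0.1} = 1.282.
Revised power = P(Z > 1.282 − δ) = Φ(-0.034) = 0.4862.

Power ≈ 0.486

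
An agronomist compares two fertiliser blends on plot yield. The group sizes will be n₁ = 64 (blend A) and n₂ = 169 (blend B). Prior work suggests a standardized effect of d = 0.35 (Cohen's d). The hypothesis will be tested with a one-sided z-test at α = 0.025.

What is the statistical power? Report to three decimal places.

Noncentrality parameter: δ = d / √(1/n₁ + 1/n₂) = 0.35 / √(1/64 + 1/169) = 2.3846
One-sided α = 0.025 → critical value z_{0.025} = 1.960.
Power = Φ(δ − 1.960) = Φ(0.425) = 0.6645.

Power ≈ 0.664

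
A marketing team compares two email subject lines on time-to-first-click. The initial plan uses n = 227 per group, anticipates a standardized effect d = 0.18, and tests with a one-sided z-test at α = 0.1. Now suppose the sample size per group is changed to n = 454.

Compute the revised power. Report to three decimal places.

Power ≈ 0.924

With n = 454 per group: δ = d·√(n/2) = 0.18 × √(454/2) = 2.7120. Critical value z_{0.1} = 1.282.
Revised power = P(Z > 1.282 − δ) = Φ(1.430) = 0.9237.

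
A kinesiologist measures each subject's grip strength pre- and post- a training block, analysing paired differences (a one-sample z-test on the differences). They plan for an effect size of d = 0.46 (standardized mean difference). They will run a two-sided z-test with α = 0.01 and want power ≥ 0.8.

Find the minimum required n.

For power 0.8 need Φ(δ − z_{0.005}) = 0.8, so δ = z_{0.005} + z_{0.20} = 2.576 + 0.842 = 3.417.
(For δ > 0 the lower-tail rejection region contributes negligibly to power, so the one-term inversion is standard.)
δ = d·√n ⇒ n = (δ/d)² = (3.417 / 0.46)² = 55.19.
Round up to the next whole unit.

n = 56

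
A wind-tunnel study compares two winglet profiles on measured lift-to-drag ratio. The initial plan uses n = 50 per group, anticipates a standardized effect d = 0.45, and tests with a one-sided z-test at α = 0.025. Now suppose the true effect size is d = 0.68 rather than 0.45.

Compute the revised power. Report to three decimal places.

With d = 0.68: δ = d·√(n/2) = 0.68 × √(50/2) = 3.4000. Critical value z_{0.025} = 1.960.
Revised power = P(Z > 1.960 − δ) = Φ(1.440) = 0.9251.

Power ≈ 0.925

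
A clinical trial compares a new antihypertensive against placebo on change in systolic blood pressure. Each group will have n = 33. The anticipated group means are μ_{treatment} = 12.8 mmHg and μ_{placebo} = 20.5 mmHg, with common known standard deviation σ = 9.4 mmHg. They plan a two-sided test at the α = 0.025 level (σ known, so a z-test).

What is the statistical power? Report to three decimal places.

Power ≈ 0.861

Standardized effect: d = |μ_{treatment} − μ_{placebo}| / σ = |12.8 − 20.5| / 9.4 = 0.8191
Noncentrality parameter: δ = d·√(n/2) = 0.8191 × √(33/2) = 3.3274
Critical value for a two-sided test at α = 0.025: z_{α/2} = 2.241.
Power = Φ(δ − 2.241) + Φ(−δ − 2.241) = Φ(1.086) + Φ(-5.569) = 0.8613 + 0.0000 = 0.8613.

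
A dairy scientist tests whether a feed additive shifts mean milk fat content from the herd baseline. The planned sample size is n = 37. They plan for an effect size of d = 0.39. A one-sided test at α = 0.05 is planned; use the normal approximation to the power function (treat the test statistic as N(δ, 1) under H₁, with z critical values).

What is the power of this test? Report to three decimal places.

Power ≈ 0.767

Noncentrality parameter: δ = d·√n = 0.39 × √37 = 2.3723
One-sided α = 0.05 → critical value z_{0.05} = 1.645.
Power = Φ(δ − 1.645) = Φ(0.727) = 0.7665.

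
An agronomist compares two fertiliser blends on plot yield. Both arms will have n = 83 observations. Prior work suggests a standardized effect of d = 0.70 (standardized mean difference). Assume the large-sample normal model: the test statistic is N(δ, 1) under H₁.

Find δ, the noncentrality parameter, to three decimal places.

δ ≈ 4.509

The noncentrality parameter scales effect size by the design's sample-size factor: δ = d·√(n/2) = 0.70 × √(83/2) = 4.5094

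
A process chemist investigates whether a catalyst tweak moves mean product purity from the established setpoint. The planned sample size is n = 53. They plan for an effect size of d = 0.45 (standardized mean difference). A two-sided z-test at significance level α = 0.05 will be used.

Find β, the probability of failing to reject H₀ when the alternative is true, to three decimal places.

Noncentrality parameter: δ = d·√n = 0.45 × √53 = 3.2760
Critical value for a two-sided test at α = 0.05: z_{α/2} = 1.960.
Power = Φ(δ − 1.960) + Φ(−δ − 1.960) = Φ(1.316) + Φ(-5.236) = 0.9059 + 0.0000 = 0.9059.
Type II error: β = 1 − power = 1 − 0.9059 = 0.0941.

β ≈ 0.094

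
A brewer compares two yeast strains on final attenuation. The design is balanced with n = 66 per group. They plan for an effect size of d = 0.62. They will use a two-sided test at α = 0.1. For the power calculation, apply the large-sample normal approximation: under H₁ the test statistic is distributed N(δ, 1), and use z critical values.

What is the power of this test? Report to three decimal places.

Power ≈ 0.972

Noncentrality parameter: δ = d·√(n/2) = 0.62 × √(66/2) = 3.5616
Two-sided α = 0.1 → critical value z_{0.05} = 1.645.
Power = Φ(δ − 1.645) + Φ(−δ − 1.645) = Φ(1.917) + Φ(-5.206) = 0.9724 + 0.0000 = 0.9724.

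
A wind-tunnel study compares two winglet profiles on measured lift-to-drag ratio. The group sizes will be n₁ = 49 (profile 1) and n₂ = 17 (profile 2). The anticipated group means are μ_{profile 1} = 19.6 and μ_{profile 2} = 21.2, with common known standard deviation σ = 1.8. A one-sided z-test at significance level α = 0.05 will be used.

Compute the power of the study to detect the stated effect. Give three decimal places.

Standardized effect: d = |μ_{profile 1} − μ_{profile 2}| / σ = |19.6 − 21.2| / 1.8 = 0.8889
Noncentrality parameter: δ = d / √(1/n₁ + 1/n₂) = 0.8889 / √(1/49 + 1/17) = 3.1579
One-sided α = 0.05 → critical value z_{0.05} = 1.645.
Power = Φ(δ − 1.645) = Φ(1.513) = 0.9349.

Power ≈ 0.935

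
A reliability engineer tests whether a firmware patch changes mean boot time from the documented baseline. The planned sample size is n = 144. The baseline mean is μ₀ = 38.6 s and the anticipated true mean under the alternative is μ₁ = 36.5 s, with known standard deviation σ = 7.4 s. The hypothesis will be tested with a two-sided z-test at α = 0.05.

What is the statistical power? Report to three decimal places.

Power ≈ 0.926

Standardized effect: d = |μ₁ − μ₀| / σ = |36.5 − 38.6| / 7.4 = 0.2838
Noncentrality parameter: δ = d·√n = 0.2838 × √144 = 3.4054
Critical value for a two-sided test at α = 0.05: z_{α/2} = 1.960.
Power = Φ(δ − 1.960) + Φ(−δ − 1.960) = Φ(1.445) + Φ(-5.365) = 0.9258 + 0.0000 = 0.9258.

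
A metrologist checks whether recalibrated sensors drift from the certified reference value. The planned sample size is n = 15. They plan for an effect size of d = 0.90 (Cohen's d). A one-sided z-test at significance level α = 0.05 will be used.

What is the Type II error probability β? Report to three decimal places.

Noncentrality parameter: δ = d·√n = 0.90 × √15 = 3.4857
One-sided α = 0.05 → critical value z_{0.05} = 1.645.
Power = Φ(δ − 1.645) = Φ(1.841) = 0.9672.
Type II error: β = 1 − power = 1 − 0.9672 = 0.0328.

β ≈ 0.033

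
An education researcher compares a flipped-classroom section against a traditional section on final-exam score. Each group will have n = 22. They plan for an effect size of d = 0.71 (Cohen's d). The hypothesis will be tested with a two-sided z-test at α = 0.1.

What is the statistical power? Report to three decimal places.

Power ≈ 0.761

Noncentrality parameter: δ = d·√(n/2) = 0.71 × √(22/2) = 2.3548
Critical value for a two-sided test at α = 0.1: z_{α/2} = 1.645.
Power = Φ(δ − 1.645) + Φ(−δ − 1.645) = Φ(0.710) + Φ(-4.000) = 0.7611 + 0.0000 = 0.7612.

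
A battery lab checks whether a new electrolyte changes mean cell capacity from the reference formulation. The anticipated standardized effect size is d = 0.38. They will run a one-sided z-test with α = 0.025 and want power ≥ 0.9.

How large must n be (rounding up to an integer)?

n = 73

Set Φ(δ − 1.960) = 0.9; then δ − 1.960 = Φ⁻¹(0.9) = 1.282, giving δ = 3.242.
δ = d·√n ⇒ n = (δ/d)² = (3.242 / 0.38)² = 72.77.
Rounding up, n = 73.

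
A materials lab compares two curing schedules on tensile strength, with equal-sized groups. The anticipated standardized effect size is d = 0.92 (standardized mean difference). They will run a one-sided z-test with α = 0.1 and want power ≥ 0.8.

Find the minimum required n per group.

For power 0.8 need Φ(δ − z_{0.1}) = 0.8, so δ = z_{0.1} + z_{0.20} = 1.282 + 0.842 = 2.123.
δ = d·√(n/2) ⇒ n = 2(δ/d)² = 2 × (2.123 / 0.92)² = 10.65.
Rounding up, n = 11 per group.

n = 11 per group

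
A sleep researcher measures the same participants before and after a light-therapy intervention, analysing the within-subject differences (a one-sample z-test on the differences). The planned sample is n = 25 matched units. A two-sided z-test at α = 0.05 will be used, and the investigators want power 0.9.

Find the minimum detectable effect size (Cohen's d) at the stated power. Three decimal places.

d ≈ 0.648

Need Φ(δ − 1.960) = 0.9, so δ = 1.960 + 1.282 = 3.242.
(Lower-tail contribution to power is negligible for δ > 0.)
δ = d·√n ⇒ d = δ/√n = 3.242/√25 = 0.6483.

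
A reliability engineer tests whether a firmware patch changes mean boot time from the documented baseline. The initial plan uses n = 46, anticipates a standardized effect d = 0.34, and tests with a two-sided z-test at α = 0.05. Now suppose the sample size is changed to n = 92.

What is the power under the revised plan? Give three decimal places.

With n = 92: δ = d·√n = 0.34 × √92 = 3.2612. Critical value z_{0.025} = 1.960.
Revised power = Φ(δ − 1.960) + Φ(−δ − 1.960) = Φ(1.301) + Φ(-5.221) = 0.9034 + 0.0000 = 0.9034.

Power ≈ 0.903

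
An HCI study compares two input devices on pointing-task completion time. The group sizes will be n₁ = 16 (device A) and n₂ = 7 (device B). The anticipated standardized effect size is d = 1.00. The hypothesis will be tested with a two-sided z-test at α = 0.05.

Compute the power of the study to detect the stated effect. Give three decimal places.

Noncentrality parameter: δ = d / √(1/n₁ + 1/n₂) = 1.00 / √(1/16 + 1/7) = 2.2067
Critical value for a two-sided test at α = 0.05: z_{α/2} = 1.960.
Power = Φ(δ − 1.960) + Φ(−δ − 1.960) = Φ(0.247) + Φ(-4.167) = 0.5974 + 0.0000 = 0.5975.

Power ≈ 0.597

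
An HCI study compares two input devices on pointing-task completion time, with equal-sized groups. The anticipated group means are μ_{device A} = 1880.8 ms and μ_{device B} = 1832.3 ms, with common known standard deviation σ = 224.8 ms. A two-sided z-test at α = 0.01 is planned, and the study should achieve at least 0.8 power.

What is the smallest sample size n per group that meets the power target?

Standardized effect: d = |μ_{device A} − μ_{device B}| / σ = |1880.8 − 1832.3| / 224.8 = 0.2157
Set Φ(δ − 2.576) = 0.8; then δ − 2.576 = Φ⁻¹(0.8) = 0.842, giving δ = 3.417.
(For δ > 0 the lower-tail rejection region contributes negligibly to power, so the one-term inversion is standard.)
δ = d·√(n/2) ⇒ n = 2(δ/d)² = 2 × (3.417 / 0.2157)² = 501.81.
Rounding up, n = 502 per group.

n = 502 per group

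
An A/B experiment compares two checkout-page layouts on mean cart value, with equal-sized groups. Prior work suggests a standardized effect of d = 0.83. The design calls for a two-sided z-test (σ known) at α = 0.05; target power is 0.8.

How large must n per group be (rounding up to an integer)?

Set Φ(δ − 1.960) = 0.8; then δ − 1.960 = Φ⁻¹(0.8) = 0.842, giving δ = 2.802.
(For δ > 0 the lower-tail rejection region contributes negligibly to power, so the one-term inversion is standard.)
δ = d·√(n/2) ⇒ n = 2(δ/d)² = 2 × (2.802 / 0.83)² = 22.79.
Round up to the next whole unit.

n = 23 per group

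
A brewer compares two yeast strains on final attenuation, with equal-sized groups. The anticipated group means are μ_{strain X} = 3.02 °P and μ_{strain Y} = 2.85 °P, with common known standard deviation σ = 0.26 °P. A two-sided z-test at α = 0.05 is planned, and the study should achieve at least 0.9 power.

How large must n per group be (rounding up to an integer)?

Standardized effect: d = |μ_{strain X} − μ_{strain Y}| / σ = |3.02 − 2.85| / 0.26 = 0.6538
Set Φ(δ − 1.960) = 0.9; then δ − 1.960 = Φ⁻¹(0.9) = 1.282, giving δ = 3.242.
(Ignoring the negligible lower-tail rejection probability gives the usual closed-form inversion.)
δ = d·√(n/2) ⇒ n = 2(δ/d)² = 2 × (3.242 / 0.6538)² = 49.16.
Round up to the next whole unit.

n = 50 per group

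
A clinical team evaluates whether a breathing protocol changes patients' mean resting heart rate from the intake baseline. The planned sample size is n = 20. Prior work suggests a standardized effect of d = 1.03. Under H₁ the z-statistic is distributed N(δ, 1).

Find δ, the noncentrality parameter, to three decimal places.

The noncentrality parameter scales effect size by the design's sample-size factor: δ = d·√n = 1.03 × √20 = 4.6063

δ ≈ 4.606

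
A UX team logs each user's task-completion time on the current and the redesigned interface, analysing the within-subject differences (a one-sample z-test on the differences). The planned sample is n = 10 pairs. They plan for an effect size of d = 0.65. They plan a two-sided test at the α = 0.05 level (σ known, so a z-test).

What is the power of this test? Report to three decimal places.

Noncentrality parameter: λ = d·√n = 0.65 × √10 = 2.0555
Two-sided α = 0.05 → critical value z_{0.025} = 1.960.
Power = Φ(λ − 1.960) + Φ(−λ − 1.960) = Φ(0.096) + Φ(-4.015) = 0.5380 + 0.0000 = 0.5381.

Power ≈ 0.538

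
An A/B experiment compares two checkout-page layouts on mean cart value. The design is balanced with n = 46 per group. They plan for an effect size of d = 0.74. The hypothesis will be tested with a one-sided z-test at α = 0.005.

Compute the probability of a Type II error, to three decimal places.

Noncentrality parameter: δ = d·√(n/2) = 0.74 × √(46/2) = 3.5489
Critical value for a one-sided test at α = 0.005: z_α = 2.576.
Power = Φ(δ − 2.576) = Φ(0.973) = 0.8347.
Type II error: β = 1 − power = 1 − 0.8347 = 0.1653.

β ≈ 0.165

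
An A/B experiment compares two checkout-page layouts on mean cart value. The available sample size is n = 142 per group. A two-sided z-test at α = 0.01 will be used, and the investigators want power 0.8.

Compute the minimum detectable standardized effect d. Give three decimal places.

Need Φ(δ − 2.576) = 0.8, so δ = 2.576 + 0.842 = 3.417.
(Lower-tail contribution to power is negligible for δ > 0.)
δ = d·√(n/2) ⇒ d = δ/√(n/2) = 3.417/√(142/2) = 0.4056.

d ≈ 0.406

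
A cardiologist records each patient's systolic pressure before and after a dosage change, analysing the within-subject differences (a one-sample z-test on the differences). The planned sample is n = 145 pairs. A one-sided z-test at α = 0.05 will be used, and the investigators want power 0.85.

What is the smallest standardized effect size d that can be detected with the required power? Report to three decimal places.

Required noncentrality: δ = z_{0.05} + z_{0.15} = 1.645 + 1.036 = 2.681.
δ = d·√n ⇒ d = δ/√n = 2.681/√145 = 0.2227.

d ≈ 0.223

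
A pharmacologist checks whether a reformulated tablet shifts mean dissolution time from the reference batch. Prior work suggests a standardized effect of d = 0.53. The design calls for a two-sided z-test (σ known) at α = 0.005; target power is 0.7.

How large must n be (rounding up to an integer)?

For power 0.7 need Φ(δ − z_{0.0025}) = 0.7, so δ = z_{0.0025} + z_{0.30} = 2.807 + 0.524 = 3.331.
(For δ > 0 the lower-tail rejection region contributes negligibly to power, so the one-term inversion is standard.)
δ = d·√n ⇒ n = (δ/d)² = (3.331 / 0.53)² = 39.51.
Round up to the next whole unit.

n = 40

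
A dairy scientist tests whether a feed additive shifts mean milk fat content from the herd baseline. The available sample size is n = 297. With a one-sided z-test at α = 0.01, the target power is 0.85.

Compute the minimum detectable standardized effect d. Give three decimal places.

Need Φ(δ − 2.326) = 0.85, so δ = 2.326 + 1.036 = 3.363.
δ = d·√n ⇒ d = δ/√n = 3.363/√297 = 0.1951.

d ≈ 0.195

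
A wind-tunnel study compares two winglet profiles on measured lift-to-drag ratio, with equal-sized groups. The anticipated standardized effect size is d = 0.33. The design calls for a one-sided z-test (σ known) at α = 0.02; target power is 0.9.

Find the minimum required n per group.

n = 205 per group

For power 0.9 need Φ(δ − z_{0.02}) = 0.9, so δ = z_{0.02} + z_{0.10} = 2.054 + 1.282 = 3.335.
δ = d·√(n/2) ⇒ n = 2(δ/d)² = 2 × (3.335 / 0.33)² = 204.30.
Round up to the next whole unit.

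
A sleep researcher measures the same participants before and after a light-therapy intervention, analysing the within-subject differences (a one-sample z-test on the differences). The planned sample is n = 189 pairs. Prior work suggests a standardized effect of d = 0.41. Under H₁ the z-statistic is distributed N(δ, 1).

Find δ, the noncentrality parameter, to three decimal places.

δ ≈ 5.637

δ = d·√n = 0.41 × √189 = 5.6366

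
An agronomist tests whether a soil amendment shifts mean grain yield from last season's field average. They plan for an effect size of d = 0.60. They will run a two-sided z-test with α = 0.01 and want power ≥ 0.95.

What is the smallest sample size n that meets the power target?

Set Φ(δ − 2.576) = 0.95; then δ − 2.576 = Φ⁻¹(0.95) = 1.645, giving δ = 4.221.
(For δ > 0 the lower-tail rejection region contributes negligibly to power, so the one-term inversion is standard.)
δ = d·√n ⇒ n = (δ/d)² = (4.221 / 0.60)² = 49.48.
Round up to the next whole unit.

n = 50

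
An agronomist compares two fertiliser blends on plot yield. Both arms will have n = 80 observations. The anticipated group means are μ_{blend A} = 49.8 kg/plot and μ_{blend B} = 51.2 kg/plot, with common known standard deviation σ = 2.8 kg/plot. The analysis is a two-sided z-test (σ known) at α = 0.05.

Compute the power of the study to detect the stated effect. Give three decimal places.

Power ≈ 0.885

Standardized effect: d = |μ_{blend A} − μ_{blend B}| / σ = |49.8 − 51.2| / 2.8 = 0.5000
Noncentrality parameter: δ = d·√(n/2) = 0.5000 × √(80/2) = 3.1623
Two-sided α = 0.05 → critical value z_{0.025} = 1.960.
Power = Φ(δ − 1.960) + Φ(−δ − 1.960) = Φ(1.202) + Φ(-5.122) = 0.8854 + 0.0000 = 0.8854.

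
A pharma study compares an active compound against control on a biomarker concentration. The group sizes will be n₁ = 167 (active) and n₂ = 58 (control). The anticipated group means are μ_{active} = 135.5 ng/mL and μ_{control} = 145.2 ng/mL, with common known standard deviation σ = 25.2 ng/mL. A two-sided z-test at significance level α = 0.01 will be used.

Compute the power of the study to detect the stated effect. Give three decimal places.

Standardized effect: d = |μ_{active} − μ_{control}| / σ = |135.5 − 145.2| / 25.2 = 0.3849
Noncentrality parameter: δ = d / √(1/n₁ + 1/n₂) = 0.3849 / √(1/167 + 1/58) = 2.5255
Two-sided α = 0.01 → critical value z_{0.005} = 2.576.
Power = Φ(δ − 2.576) + Φ(−δ − 2.576) = Φ(-0.050) + Φ(-5.101) = 0.4799 + 0.0000 = 0.4799.

Power ≈ 0.480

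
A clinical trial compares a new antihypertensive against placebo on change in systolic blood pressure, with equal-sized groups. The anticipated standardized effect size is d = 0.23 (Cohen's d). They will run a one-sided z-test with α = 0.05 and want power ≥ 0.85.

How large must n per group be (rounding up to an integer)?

Set Φ(δ − 1.645) = 0.85; then δ − 1.645 = Φ⁻¹(0.85) = 1.036, giving δ = 2.681.
δ = d·√(n/2) ⇒ n = 2(δ/d)² = 2 × (2.681 / 0.23)² = 271.81.
Rounding up, n = 272 per group.

n = 272 per group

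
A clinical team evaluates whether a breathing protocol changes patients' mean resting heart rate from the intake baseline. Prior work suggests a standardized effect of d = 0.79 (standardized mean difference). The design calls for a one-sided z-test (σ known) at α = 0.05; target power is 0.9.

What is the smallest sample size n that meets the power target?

For power 0.9 need Φ(δ − z_{0.05}) = 0.9, so δ = z_{0.05} + z_{0.10} = 1.645 + 1.282 = 2.926.
δ = d·√n ⇒ n = (δ/d)² = (2.926 / 0.79)² = 13.72.
Rounding up, n = 14.

n = 14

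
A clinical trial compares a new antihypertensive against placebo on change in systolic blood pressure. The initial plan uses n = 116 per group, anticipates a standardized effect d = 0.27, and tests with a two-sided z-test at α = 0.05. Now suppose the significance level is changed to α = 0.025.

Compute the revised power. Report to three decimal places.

δ = d·√(n/2) = 0.27 × √(116/2) = 2.0563 (unchanged). New critical value: z_{0.0125} = 2.241.
Revised power = Φ(δ − 2.241) + Φ(−δ − 2.241) = Φ(-0.185) + Φ(-4.298) = 0.4266 + 0.0000 = 0.4266.

Power ≈ 0.427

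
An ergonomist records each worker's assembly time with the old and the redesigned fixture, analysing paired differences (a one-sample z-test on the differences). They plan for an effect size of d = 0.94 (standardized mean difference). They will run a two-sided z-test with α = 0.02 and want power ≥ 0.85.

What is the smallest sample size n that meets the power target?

For power 0.85 need Φ(δ − z_{0.01}) = 0.85, so δ = z_{0.01} + z_{0.15} = 2.326 + 1.036 = 3.363.
(Ignoring the negligible lower-tail rejection probability gives the usual closed-form inversion.)
δ = d·√n ⇒ n = (δ/d)² = (3.363 / 0.94)² = 12.80.
Rounding up, n = 13.

n = 13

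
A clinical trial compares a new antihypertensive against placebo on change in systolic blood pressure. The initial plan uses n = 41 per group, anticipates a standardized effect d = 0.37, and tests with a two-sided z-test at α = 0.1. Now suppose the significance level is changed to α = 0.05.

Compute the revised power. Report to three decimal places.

δ = d·√(n/2) = 0.37 × √(41/2) = 1.6752 (unchanged). New critical value: z_{0.025} = 1.960.
Revised power = Φ(δ − 1.960) + Φ(−δ − 1.960) = Φ(-0.285) + Φ(-3.635) = 0.3879 + 0.0001 = 0.3881.

Power ≈ 0.388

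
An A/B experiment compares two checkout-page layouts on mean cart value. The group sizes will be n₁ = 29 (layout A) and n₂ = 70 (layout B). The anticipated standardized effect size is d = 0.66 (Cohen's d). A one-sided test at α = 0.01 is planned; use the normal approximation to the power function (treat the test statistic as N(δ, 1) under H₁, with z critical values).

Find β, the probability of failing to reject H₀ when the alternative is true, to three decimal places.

β ≈ 0.254

Noncentrality parameter: δ = d / √(1/n₁ + 1/n₂) = 0.66 / √(1/29 + 1/70) = 2.9886
One-sided α = 0.01 → critical value z_{0.01} = 2.326.
Power = Φ(δ − 2.326) = Φ(0.662) = 0.7461.
Type II error: β = 1 − power = 1 − 0.7461 = 0.2539.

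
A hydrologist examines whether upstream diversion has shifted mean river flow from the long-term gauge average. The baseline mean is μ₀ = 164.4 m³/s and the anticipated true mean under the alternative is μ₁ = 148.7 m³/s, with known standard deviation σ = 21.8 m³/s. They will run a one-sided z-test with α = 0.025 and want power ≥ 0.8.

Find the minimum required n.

n = 16

Standardized effect: d = |μ₁ − μ₀| / σ = |148.7 − 164.4| / 21.8 = 0.7202
For power 0.8 need Φ(δ − z_{0.025}) = 0.8, so δ = z_{0.025} + z_{0.20} = 1.960 + 0.842 = 2.802.
δ = d·√n ⇒ n = (δ/d)² = (2.802 / 0.7202)² = 15.13.
Rounding up, n = 16.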